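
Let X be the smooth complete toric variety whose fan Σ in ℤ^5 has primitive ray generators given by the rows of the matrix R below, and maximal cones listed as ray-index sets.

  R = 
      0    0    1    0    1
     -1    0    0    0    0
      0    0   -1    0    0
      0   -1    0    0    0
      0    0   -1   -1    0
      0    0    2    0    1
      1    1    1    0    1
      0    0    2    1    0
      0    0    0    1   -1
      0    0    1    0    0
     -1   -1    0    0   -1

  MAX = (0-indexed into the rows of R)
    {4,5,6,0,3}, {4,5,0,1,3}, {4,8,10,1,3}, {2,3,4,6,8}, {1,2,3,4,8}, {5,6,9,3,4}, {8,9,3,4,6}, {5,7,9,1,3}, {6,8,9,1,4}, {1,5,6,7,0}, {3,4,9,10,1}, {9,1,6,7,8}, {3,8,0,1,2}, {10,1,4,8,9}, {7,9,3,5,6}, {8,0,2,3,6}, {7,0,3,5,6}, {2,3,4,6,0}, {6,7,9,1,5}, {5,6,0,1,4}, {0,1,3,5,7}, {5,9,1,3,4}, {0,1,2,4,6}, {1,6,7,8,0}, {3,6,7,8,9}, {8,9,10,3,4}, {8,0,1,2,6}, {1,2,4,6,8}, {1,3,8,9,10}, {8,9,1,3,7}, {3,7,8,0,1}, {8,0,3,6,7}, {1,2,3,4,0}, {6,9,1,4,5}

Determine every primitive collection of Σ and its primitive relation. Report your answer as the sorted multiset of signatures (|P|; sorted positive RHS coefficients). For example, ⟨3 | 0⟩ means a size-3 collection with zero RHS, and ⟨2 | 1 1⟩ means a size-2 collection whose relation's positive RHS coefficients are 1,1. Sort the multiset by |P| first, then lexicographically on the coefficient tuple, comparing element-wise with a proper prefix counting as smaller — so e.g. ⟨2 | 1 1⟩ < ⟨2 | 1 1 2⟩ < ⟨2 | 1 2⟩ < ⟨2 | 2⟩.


The 14 primitive collections of Σ (r=11, n=5):

  • {2,9}:  v_{2} + v_{9} = 0  →  sig = ⟨2 | 0⟩
  • {0,9}:  v_{0} + v_{9} = v_{5}  →  sig = ⟨2 | 1⟩
  • {2,5}:  v_{2} + v_{5} = v_{0}  →  sig = ⟨2 | 1⟩
  • {4,7}:  v_{4} + v_{7} = v_{9}  →  sig = ⟨2 | 1⟩
  • {5,8}:  v_{5} + v_{8} = v_{7}  →  sig = ⟨2 | 1⟩
  • {6,10}:  v_{6} + v_{10} = v_{9}  →  sig = ⟨2 | 1⟩
  • {2,7}:  v_{2} + v_{7} = v_{0} + v_{8}  →  sig = ⟨2 | 1 1⟩
  • {0,10}:  v_{0} + v_{10} = v_{1} + v_{3} + v_{9}  →  sig = ⟨2 | 1 1 1⟩
  • {2,10}:  v_{2} + v_{10} = v_{1} + v_{3} + v_{4} + v_{8}  →  sig = ⟨2 | 1 1 1 1⟩
  • {7,10}:  v_{7} + v_{10} = v_{1} + v_{3} + v_{8} + 2·v_{9}  →  sig = ⟨2 | 1 1 1 2⟩
  • {5,10}:  v_{5} + v_{10} = v_{1} + v_{3} + 2·v_{9}  →  sig = ⟨2 | 1 1 2⟩
  • {0,4,8}:  v_{0} + v_{4} + v_{8} = 0  →  sig = ⟨3 | 0⟩
  • {1,3,6}:  v_{1} + v_{3} + v_{6} = v_{0}  →  sig = ⟨3 | 1⟩
  • {1,3,4,8,9}:  v_{1} + v_{3} + v_{4} + v_{8} + v_{9} = v_{10}  →  sig = ⟨5 | 1⟩

Hence PRS(X_Σ) =
    |P|=2: 11 collections, coeffs (), (1), (1), (1), (1), (1), (1,1), (1,1,1), (1,1,1,1), (1,1,1,2), (1,1,2)
    |P|=3: 2 collections, coeffs (), (1)
    |P|=5: 1 collection, coeffs (1)


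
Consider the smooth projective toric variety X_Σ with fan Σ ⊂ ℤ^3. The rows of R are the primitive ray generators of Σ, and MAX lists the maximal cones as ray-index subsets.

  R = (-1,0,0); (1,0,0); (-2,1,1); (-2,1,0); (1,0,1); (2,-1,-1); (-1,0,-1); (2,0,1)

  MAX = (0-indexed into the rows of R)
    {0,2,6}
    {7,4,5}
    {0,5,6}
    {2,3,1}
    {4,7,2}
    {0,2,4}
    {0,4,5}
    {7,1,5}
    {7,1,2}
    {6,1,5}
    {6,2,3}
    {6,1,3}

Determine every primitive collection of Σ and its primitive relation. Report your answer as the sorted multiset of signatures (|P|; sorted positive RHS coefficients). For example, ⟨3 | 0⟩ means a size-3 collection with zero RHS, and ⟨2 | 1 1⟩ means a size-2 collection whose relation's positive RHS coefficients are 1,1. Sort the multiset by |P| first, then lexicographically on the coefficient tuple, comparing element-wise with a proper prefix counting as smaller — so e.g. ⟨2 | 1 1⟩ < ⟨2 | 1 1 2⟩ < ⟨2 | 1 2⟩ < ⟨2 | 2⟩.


Δ(Σ) — 8 vertices, 11 min non-faces:

  • {0,1}:  v_{0} + v_{1} = 0 — sig = ⟨2 | 0⟩
  • {2,5}:  v_{2} + v_{5} = 0 — sig = ⟨2 | 0⟩
  • {4,6}:  v_{4} + v_{6} = 0 — sig = ⟨2 | 0⟩
  • {0,7}:  v_{0} + v_{7} = v_{4} — sig = ⟨2 | 1⟩
  • {1,4}:  v_{1} + v_{4} = v_{7} — sig = ⟨2 | 1⟩
  • {6,7}:  v_{6} + v_{7} = v_{1} — sig = ⟨2 | 1⟩
  • {0,3}:  v_{0} + v_{3} = v_{2} + v_{6} — sig = ⟨2 | 1 1⟩
  • {3,4}:  v_{3} + v_{4} = v_{1} + v_{2} — sig = ⟨2 | 1 1⟩
  • {3,5}:  v_{3} + v_{5} = v_{1} + v_{6} — sig = ⟨2 | 1 1⟩
  • {3,7}:  v_{3} + v_{7} = 2·v_{1} + v_{2} — sig = ⟨2 | 1 2⟩
  • {1,2,6}:  v_{1} + v_{2} + v_{6} = v_{3} — sig = ⟨3 | 1⟩

Signatures (|P|; sorted positive RHS coefficients), sorted:
    |P|=2: 10 collections, coeffs (), (), (), (1), (1), (1), (1,1), (1,1), (1,1), (1,2)
    |P|=3: 1 collection, coeffs (1)


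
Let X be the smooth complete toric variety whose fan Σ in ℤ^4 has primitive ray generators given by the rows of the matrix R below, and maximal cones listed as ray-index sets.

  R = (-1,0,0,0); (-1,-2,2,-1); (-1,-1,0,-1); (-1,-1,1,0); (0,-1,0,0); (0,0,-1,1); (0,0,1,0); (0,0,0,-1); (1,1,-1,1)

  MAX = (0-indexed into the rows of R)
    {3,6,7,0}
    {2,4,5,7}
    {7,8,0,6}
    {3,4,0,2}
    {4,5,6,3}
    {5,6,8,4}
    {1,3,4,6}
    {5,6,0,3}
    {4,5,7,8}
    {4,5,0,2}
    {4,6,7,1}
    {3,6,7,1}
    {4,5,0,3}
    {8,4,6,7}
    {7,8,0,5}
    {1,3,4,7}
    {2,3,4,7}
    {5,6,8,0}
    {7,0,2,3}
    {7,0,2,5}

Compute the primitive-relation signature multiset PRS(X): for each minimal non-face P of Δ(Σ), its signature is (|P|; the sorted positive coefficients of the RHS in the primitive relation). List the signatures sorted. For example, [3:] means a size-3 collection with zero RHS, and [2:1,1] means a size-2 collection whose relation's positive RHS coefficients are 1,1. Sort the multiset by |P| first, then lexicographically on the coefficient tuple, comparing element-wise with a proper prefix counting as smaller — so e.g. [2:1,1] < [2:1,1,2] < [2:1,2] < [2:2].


|primitive collections| = 14. Relations:

  P = {1,5}:  v_{1} + v_{5} = v_{3} + v_{4}  so sig = [2:1,1]
  P = {1,8}:  v_{1} + v_{8} = v_{4} + v_{6}  so sig = [2:1,1]
  P = {2,6}:  v_{2} + v_{6} = v_{3} + v_{7}  so sig = [2:1,1]
  P = {2,8}:  v_{2} + v_{8} = v_{5} + v_{7}  so sig = [2:1,1]
  P = {3,8}:  v_{3} + v_{8} = v_{5} + v_{6}  so sig = [2:1,1]
  P = {0,1}:  v_{0} + v_{1} = 2·v_{3} + v_{7}  so sig = [2:1,2]
  P = {1,2}:  v_{1} + v_{2} = 2·v_{3} + v_{4} + 2·v_{7}  so sig = [2:1,2,2]
  P = {5,6,7}:  v_{5} + v_{6} + v_{7} = 0  so sig = [3:]
  P = {0,4,6}:  v_{0} + v_{4} + v_{6} = v_{3}  so sig = [3:1]
  P = {0,4,7}:  v_{0} + v_{4} + v_{7} = v_{2}  so sig = [3:1]
  P = {0,4,8}:  v_{0} + v_{4} + v_{8} = v_{5}  so sig = [3:1]
  P = {3,5,7}:  v_{3} + v_{5} + v_{7} = v_{0} + v_{4}  so sig = [3:1,1]
  P = {2,3,5}:  v_{2} + v_{3} + v_{5} = 2·v_{0} + 2·v_{4}  so sig = [3:2,2]
  P = {3,4,6,7}:  v_{3} + v_{4} + v_{6} + v_{7} = v_{1}  so sig = [4:1]

Hence PRS(X_Σ) =
[[2:1,1], [2:1,1], [2:1,1], [2:1,1], [2:1,1], [2:1,2], [2:1,2,2], [3:], [3:1], [3:1], [3:1], [3:1,1], [3:2,2], [4:1]]


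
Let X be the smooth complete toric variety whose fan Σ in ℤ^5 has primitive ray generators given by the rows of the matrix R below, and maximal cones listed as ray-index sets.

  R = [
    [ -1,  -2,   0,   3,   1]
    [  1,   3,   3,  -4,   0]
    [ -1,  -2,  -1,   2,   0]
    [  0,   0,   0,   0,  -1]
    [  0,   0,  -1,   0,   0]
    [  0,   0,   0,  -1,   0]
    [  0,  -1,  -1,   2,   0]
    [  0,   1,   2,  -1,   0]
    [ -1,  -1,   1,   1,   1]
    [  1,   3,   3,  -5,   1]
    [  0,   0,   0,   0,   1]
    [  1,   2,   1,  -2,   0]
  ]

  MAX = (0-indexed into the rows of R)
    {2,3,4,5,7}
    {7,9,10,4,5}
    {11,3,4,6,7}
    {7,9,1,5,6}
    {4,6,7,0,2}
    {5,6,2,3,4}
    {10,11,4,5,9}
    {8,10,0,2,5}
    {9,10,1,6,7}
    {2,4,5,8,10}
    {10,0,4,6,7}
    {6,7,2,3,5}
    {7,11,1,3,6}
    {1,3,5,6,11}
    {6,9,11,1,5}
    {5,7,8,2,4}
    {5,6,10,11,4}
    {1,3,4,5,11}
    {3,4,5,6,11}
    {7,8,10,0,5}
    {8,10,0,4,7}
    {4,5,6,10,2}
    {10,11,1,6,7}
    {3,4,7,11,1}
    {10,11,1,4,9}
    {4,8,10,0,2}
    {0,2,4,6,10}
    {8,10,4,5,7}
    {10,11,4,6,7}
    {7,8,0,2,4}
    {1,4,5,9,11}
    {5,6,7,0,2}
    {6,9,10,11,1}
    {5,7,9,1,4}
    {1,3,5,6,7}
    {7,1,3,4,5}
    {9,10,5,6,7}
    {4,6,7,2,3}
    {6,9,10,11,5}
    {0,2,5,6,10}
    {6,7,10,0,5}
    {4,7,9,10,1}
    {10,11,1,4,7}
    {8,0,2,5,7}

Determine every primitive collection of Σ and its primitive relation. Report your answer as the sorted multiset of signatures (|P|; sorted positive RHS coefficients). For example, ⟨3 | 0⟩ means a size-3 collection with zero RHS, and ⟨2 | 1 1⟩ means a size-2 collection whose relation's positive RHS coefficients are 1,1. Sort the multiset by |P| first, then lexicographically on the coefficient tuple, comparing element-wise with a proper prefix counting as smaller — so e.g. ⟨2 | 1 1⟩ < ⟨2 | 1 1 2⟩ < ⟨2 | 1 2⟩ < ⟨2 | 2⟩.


The 22 primitive collections of Σ (r=12, n=5):

  {2,11}:  v_{2} + v_{11} = 0 ; sig = ⟨2 | 0⟩
  {3,10}:  v_{3} + v_{10} = 0 ; sig = ⟨2 | 0⟩
  {6,8}:  v_{6} + v_{8} = v_{0} ; sig = ⟨2 | 1⟩
  {1,2}:  v_{1} + v_{2} = v_{5} + v_{7} ; sig = ⟨2 | 1 1⟩
  {3,8}:  v_{3} + v_{8} = v_{2} + v_{7} ; sig = ⟨2 | 1 1⟩
  {3,9}:  v_{3} + v_{9} = v_{1} + v_{5} ; sig = ⟨2 | 1 1⟩
  {8,11}:  v_{8} + v_{11} = v_{7} + v_{10} ; sig = ⟨2 | 1 1⟩
  {0,3}:  v_{0} + v_{3} = v_{2} + v_{6} + v_{7} ; sig = ⟨2 | 1 1 1⟩
  {0,11}:  v_{0} + v_{11} = v_{6} + v_{7} + v_{10} ; sig = ⟨2 | 1 1 1⟩
  {0,1}:  v_{0} + v_{1} = v_{5} + v_{6} + 2·v_{7} + v_{10} ; sig = ⟨2 | 1 1 1 2⟩
  {1,8}:  v_{1} + v_{8} = v_{5} + 2·v_{7} + v_{10} ; sig = ⟨2 | 1 1 2⟩
  {2,9}:  v_{2} + v_{9} = 2·v_{5} + v_{7} + v_{10} ; sig = ⟨2 | 1 1 2⟩
  {0,9}:  v_{0} + v_{9} = 2·v_{5} + v_{6} + 2·v_{7} + 2·v_{10} ; sig = ⟨2 | 1 2 2 2⟩
  {8,9}:  v_{8} + v_{9} = 2·v_{5} + 2·v_{7} + 2·v_{10} ; sig = ⟨2 | 2 2 2⟩
  {1,4,6}:  v_{1} + v_{4} + v_{6} = v_{11} ; sig = ⟨3 | 1⟩
  {1,5,10}:  v_{1} + v_{5} + v_{10} = v_{9} ; sig = ⟨3 | 1⟩
  {2,7,10}:  v_{2} + v_{7} + v_{10} = v_{8} ; sig = ⟨3 | 1⟩
  {5,7,11}:  v_{5} + v_{7} + v_{11} = v_{1} ; sig = ⟨3 | 1⟩
  {0,4,5}:  v_{0} + v_{4} + v_{5} = v_{2} + v_{10} ; sig = ⟨3 | 1 1⟩
  {4,6,9}:  v_{4} + v_{6} + v_{9} = v_{5} + v_{10} + v_{11} ; sig = ⟨3 | 1 1 1⟩
  {7,9,11}:  v_{7} + v_{9} + v_{11} = 2·v_{1} + v_{10} ; sig = ⟨3 | 1 2⟩
  {4,5,6,7}:  v_{4} + v_{5} + v_{6} + v_{7} = 0 ; sig = ⟨4 | 0⟩

Signatures (|P|; sorted positive RHS coefficients), sorted:
    ⟨2 | 0⟩
    ⟨2 | 0⟩
    ⟨2 | 1⟩
    ⟨2 | 1 1⟩
    ⟨2 | 1 1⟩
    ⟨2 | 1 1⟩
    ⟨2 | 1 1⟩
    ⟨2 | 1 1 1⟩
    ⟨2 | 1 1 1⟩
    ⟨2 | 1 1 1 2⟩
    ⟨2 | 1 1 2⟩
    ⟨2 | 1 1 2⟩
    ⟨2 | 1 2 2 2⟩
    ⟨2 | 2 2 2⟩
    ⟨3 | 1⟩
    ⟨3 | 1⟩
    ⟨3 | 1⟩
    ⟨3 | 1⟩
    ⟨3 | 1 1⟩
    ⟨3 | 1 1 1⟩
    ⟨3 | 1 2⟩
    ⟨4 | 0⟩


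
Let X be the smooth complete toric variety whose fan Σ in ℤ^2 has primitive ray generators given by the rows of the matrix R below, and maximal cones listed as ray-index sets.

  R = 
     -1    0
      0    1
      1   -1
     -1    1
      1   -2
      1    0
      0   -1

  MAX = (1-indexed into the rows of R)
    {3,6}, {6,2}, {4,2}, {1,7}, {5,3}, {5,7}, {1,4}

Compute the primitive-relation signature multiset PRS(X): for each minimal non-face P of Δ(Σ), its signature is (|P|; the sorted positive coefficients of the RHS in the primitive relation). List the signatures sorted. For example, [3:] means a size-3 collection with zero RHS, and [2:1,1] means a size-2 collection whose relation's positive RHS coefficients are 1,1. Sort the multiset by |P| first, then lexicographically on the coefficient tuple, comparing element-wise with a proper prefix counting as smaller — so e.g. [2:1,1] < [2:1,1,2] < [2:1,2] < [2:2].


14 collections generate NE(X_Σ); each relation:

  P={1,6}:  v_{1} + v_{6} = 0  ⟹  sig = [2:]
  P={2,7}:  v_{2} + v_{7} = 0  ⟹  sig = [2:]
  P={3,4}:  v_{3} + v_{4} = 0  ⟹  sig = [2:]
  P={1,2}:  v_{1} + v_{2} = v_{4}  ⟹  sig = [2:1]
  P={1,3}:  v_{1} + v_{3} = v_{7}  ⟹  sig = [2:1]
  P={2,3}:  v_{2} + v_{3} = v_{6}  ⟹  sig = [2:1]
  P={2,5}:  v_{2} + v_{5} = v_{3}  ⟹  sig = [2:1]
  P={3,7}:  v_{3} + v_{7} = v_{5}  ⟹  sig = [2:1]
  P={4,5}:  v_{4} + v_{5} = v_{7}  ⟹  sig = [2:1]
  P={4,6}:  v_{4} + v_{6} = v_{2}  ⟹  sig = [2:1]
  P={4,7}:  v_{4} + v_{7} = v_{1}  ⟹  sig = [2:1]
  P={6,7}:  v_{6} + v_{7} = v_{3}  ⟹  sig = [2:1]
  P={1,5}:  v_{1} + v_{5} = 2·v_{7}  ⟹  sig = [2:2]
  P={5,6}:  v_{5} + v_{6} = 2·v_{3}  ⟹  sig = [2:2]

so the primitive-relation signature multiset is
{ [2:] ×3,  [2:1] ×9,  [2:2] ×2 }


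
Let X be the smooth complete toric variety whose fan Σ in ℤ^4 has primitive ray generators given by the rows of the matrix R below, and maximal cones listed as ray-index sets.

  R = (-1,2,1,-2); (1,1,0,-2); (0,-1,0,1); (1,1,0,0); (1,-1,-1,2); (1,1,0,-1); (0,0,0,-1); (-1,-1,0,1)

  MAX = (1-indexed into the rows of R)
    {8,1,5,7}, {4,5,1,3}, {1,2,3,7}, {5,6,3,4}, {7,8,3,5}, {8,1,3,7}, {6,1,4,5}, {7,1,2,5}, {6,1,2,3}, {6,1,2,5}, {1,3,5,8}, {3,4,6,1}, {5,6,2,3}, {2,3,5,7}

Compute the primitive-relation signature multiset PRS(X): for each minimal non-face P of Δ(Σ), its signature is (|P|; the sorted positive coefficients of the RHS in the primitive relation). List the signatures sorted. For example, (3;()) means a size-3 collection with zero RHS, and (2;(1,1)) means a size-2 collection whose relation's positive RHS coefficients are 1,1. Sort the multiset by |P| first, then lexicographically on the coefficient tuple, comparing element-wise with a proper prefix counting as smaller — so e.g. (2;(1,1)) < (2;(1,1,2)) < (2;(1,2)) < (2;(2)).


9 collections generate NE(X_Σ); each relation:

  P = {6,8}:  v_{6} + v_{8} = 0 ; sig = (2;())
  P = {2,8}:  v_{2} + v_{8} = v_{7} ; sig = (2;(1))
  P = {4,7}:  v_{4} + v_{7} = v_{6} ; sig = (2;(1))
  P = {6,7}:  v_{6} + v_{7} = v_{2} ; sig = (2;(1))
  P = {4,8}:  v_{4} + v_{8} = v_{1} + v_{3} + v_{5} ; sig = (2;(1,1,1))
  P = {2,4}:  v_{2} + v_{4} = 2·v_{6} ; sig = (2;(2))
  P = {1,3,5,7}:  v_{1} + v_{3} + v_{5} + v_{7} = 0 ; sig = (4;())
  P = {1,2,3,5}:  v_{1} + v_{2} + v_{3} + v_{5} = v_{6} ; sig = (4;(1))
  P = {1,3,5,6}:  v_{1} + v_{3} + v_{5} + v_{6} = v_{4} ; sig = (4;(1))

Sorted signature multiset PRS(X):
    (2;())
    (2;(1))
    (2;(1))
    (2;(1))
    (2;(1,1,1))
    (2;(2))
    (4;())
    (4;(1))
    (4;(1))


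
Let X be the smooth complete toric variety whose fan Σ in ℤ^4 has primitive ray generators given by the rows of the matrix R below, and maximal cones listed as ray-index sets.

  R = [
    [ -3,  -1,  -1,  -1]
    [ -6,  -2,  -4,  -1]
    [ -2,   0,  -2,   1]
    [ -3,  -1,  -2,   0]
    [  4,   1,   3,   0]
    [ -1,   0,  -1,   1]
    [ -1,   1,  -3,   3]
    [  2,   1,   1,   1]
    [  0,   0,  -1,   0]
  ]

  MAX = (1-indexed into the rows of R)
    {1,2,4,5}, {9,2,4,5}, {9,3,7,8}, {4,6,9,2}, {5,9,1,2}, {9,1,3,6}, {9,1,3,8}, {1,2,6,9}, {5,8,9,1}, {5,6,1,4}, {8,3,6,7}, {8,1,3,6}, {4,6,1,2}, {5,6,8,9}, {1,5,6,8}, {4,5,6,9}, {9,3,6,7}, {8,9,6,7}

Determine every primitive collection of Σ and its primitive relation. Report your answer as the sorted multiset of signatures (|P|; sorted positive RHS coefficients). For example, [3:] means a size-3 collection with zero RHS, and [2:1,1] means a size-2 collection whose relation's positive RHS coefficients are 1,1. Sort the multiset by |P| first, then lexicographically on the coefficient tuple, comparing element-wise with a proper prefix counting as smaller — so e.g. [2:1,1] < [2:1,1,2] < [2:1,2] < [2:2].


Primitive collections (14):

  {3,5}:  v_{3} + v_{5} = v_{8} — sig = [2:1]
  {4,8}:  v_{4} + v_{8} = v_{6} — sig = [2:1]
  {2,8}:  v_{2} + v_{8} = v_{1} + v_{6} + v_{9} — sig = [2:1,1,1]
  {3,4}:  v_{3} + v_{4} = v_{1} + 2·v_{6} + v_{9} — sig = [2:1,1,2]
  {4,7}:  v_{4} + v_{7} = v_{3} + 2·v_{6} + v_{9} — sig = [2:1,1,2]
  {5,7}:  v_{5} + v_{7} = v_{6} + 2·v_{8} + v_{9} — sig = [2:1,1,2]
  {2,7}:  v_{2} + v_{7} = v_{1} + v_{3} + 2·v_{6} + 2·v_{9} — sig = [2:1,1,2,2]
  {1,7}:  v_{1} + v_{7} = 2·v_{3} — sig = [2:2]
  {2,3}:  v_{2} + v_{3} = 2·v_{1} + 2·v_{6} + 2·v_{9} — sig = [2:2,2,2]
  {1,4,9}:  v_{1} + v_{4} + v_{9} = v_{2} — sig = [3:1]
  {2,5,6}:  v_{2} + v_{5} + v_{6} = v_{4} — sig = [3:1]
  {1,5,6,9}:  v_{1} + v_{5} + v_{6} + v_{9} = 0 — sig = [4:]
  {1,6,8,9}:  v_{1} + v_{6} + v_{8} + v_{9} = v_{3} — sig = [4:1]
  {3,6,8,9}:  v_{3} + v_{6} + v_{8} + v_{9} = v_{7} — sig = [4:1]

Sorted signature multiset PRS(X):
{ [2:1] ×2,  [2:1,1,1],  [2:1,1,2] ×3,  [2:1,1,2,2],  [2:2],  [2:2,2,2],  [3:1] ×2,  [4:],  [4:1] ×2 }


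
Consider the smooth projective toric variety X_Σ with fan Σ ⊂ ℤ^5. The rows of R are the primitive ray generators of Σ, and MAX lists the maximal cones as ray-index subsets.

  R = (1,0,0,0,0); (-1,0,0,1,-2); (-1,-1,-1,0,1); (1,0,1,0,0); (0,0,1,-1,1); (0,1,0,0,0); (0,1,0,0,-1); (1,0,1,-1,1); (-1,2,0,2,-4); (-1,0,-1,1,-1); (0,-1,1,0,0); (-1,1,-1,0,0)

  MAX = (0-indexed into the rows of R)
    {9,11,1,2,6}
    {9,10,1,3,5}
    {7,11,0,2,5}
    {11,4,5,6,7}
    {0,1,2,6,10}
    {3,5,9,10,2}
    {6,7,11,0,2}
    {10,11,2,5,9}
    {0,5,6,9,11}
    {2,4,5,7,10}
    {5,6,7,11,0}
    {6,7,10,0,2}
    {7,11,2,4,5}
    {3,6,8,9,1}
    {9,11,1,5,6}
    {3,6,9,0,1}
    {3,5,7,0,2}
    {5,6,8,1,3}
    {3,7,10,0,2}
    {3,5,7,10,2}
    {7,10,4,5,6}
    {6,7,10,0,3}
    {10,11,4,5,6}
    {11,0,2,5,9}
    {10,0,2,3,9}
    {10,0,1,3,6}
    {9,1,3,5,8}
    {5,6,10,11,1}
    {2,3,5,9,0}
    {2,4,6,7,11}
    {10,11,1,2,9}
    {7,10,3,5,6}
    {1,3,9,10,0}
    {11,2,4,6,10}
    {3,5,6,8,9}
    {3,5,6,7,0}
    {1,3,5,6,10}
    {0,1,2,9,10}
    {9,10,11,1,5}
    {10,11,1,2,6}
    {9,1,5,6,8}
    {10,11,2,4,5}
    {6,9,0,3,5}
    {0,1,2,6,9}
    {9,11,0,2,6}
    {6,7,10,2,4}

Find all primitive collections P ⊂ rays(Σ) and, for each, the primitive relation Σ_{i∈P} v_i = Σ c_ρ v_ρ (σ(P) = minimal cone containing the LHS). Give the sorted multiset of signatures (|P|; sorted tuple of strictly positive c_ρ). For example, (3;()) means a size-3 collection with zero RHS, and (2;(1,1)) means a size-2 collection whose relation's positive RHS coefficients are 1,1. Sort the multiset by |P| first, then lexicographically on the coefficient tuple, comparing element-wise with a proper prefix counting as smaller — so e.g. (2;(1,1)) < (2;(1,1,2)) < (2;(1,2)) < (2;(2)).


Δ(Σ) — 12 vertices, 24 min non-faces:

  • {7,9}:  v_{7} + v_{9} = 0 — sig = (2;())
  • {0,4}:  v_{0} + v_{4} = v_{7} — sig = (2;(1))
  • {3,11}:  v_{3} + v_{11} = v_{5} — sig = (2;(1))
  • {1,7}:  v_{1} + v_{7} = v_{6} + v_{10} — sig = (2;(1,1))
  • {4,9}:  v_{4} + v_{9} = v_{10} + v_{11} — sig = (2;(1,1))
  • {2,8}:  v_{2} + v_{8} = v_{1} + v_{5} + v_{9} — sig = (2;(1,1,1))
  • {3,4}:  v_{3} + v_{4} = v_{5} + v_{7} + v_{10} — sig = (2;(1,1,1))
  • {7,8}:  v_{7} + v_{8} = v_{1} + v_{3} + v_{5} + v_{6} — sig = (2;(1,1,1,1))
  • {4,8}:  v_{4} + v_{8} = v_{1} + 2·v_{5} + v_{6} + v_{10} — sig = (2;(1,1,1,2))
  • {8,11}:  v_{8} + v_{11} = v_{1} + 2·v_{5} + v_{6} + v_{9} — sig = (2;(1,1,1,2))
  • {1,4}:  v_{1} + v_{4} = v_{6} + 2·v_{10} + v_{11} — sig = (2;(1,1,2))
  • {8,10}:  v_{8} + v_{10} = 2·v_{1} + v_{3} + v_{5} — sig = (2;(1,1,2))
  • {0,8}:  v_{0} + v_{8} = 2·v_{3} + 2·v_{6} + 2·v_{9} — sig = (2;(2,2,2))
  • {0,10,11}:  v_{0} + v_{10} + v_{11} = 0 — sig = (3;())
  • {2,3,6}:  v_{2} + v_{3} + v_{6} = 0 — sig = (3;())
  • {0,5,10}:  v_{0} + v_{5} + v_{10} = v_{3} — sig = (3;(1))
  • {2,5,6}:  v_{2} + v_{5} + v_{6} = v_{11} — sig = (3;(1))
  • {6,9,10}:  v_{6} + v_{9} + v_{10} = v_{1} — sig = (3;(1))
  • {7,10,11}:  v_{7} + v_{10} + v_{11} = v_{4} — sig = (3;(1))
  • {0,1,11}:  v_{0} + v_{1} + v_{11} = v_{6} + v_{9} — sig = (3;(1,1))
  • {1,2,3}:  v_{1} + v_{2} + v_{3} = v_{9} + v_{10} — sig = (3;(1,1))
  • {0,1,5}:  v_{0} + v_{1} + v_{5} = v_{3} + v_{6} + v_{9} — sig = (3;(1,1,1))
  • {1,2,5}:  v_{1} + v_{2} + v_{5} = v_{9} + v_{10} + v_{11} — sig = (3;(1,1,1))
  • {1,3,5,6,9}:  v_{1} + v_{3} + v_{5} + v_{6} + v_{9} = v_{8} — sig = (5;(1))

so the primitive-relation signature multiset is
[(2;()), (2;(1)), (2;(1)), (2;(1,1)), (2;(1,1)), (2;(1,1,1)), (2;(1,1,1)), (2;(1,1,1,1)), (2;(1,1,1,2)), (2;(1,1,1,2)), (2;(1,1,2)), (2;(1,1,2)), (2;(2,2,2)), (3;()), (3;()), (3;(1)), (3;(1)), (3;(1)), (3;(1)), (3;(1,1)), (3;(1,1)), (3;(1,1,1)), (3;(1,1,1)), (5;(1))]


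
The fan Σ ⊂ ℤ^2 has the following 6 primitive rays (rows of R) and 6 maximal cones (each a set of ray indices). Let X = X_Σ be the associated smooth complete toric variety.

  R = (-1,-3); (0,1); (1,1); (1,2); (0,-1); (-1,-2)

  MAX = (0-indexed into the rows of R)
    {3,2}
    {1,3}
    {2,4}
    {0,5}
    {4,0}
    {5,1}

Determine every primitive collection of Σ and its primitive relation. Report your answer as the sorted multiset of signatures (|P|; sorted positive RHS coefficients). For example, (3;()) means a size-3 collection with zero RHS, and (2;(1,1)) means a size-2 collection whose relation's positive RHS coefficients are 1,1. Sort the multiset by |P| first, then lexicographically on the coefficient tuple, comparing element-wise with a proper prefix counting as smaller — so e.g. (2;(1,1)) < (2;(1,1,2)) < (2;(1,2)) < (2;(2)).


Minimal non-faces — 9 found among 6 rays, 6 max cones:

  P = {1,4}:  v_{1} + v_{4} = 0 — sig = (2;())
  P = {3,5}:  v_{3} + v_{5} = 0 — sig = (2;())
  P = {0,1}:  v_{0} + v_{1} = v_{5} — sig = (2;(1))
  P = {0,3}:  v_{0} + v_{3} = v_{4} — sig = (2;(1))
  P = {1,2}:  v_{1} + v_{2} = v_{3} — sig = (2;(1))
  P = {2,5}:  v_{2} + v_{5} = v_{4} — sig = (2;(1))
  P = {3,4}:  v_{3} + v_{4} = v_{2} — sig = (2;(1))
  P = {4,5}:  v_{4} + v_{5} = v_{0} — sig = (2;(1))
  P = {0,2}:  v_{0} + v_{2} = 2·v_{4} — sig = (2;(2))

Hence PRS(X_Σ) =
{ (2;()) ×2,  (2;(1)) ×6,  (2;(2)) }


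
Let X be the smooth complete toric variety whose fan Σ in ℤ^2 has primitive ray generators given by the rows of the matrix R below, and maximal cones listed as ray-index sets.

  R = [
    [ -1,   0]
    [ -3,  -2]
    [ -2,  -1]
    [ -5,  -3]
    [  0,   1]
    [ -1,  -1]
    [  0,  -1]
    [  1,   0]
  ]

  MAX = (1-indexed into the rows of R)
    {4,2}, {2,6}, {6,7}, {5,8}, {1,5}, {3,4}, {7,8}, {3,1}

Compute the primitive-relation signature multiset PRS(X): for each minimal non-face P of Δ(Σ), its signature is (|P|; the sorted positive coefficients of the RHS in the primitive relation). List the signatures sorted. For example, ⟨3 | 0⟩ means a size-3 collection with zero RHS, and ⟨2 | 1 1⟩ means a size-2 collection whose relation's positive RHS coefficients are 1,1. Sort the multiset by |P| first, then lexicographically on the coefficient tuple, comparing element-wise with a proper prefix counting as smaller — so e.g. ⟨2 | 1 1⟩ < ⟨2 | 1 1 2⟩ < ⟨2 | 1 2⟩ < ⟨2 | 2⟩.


20 collections generate NE(X_Σ); each relation:

  P = {1,8}:  v_{1} + v_{8} = 0  ⇒ sig = ⟨2 | 0⟩
  P = {5,7}:  v_{5} + v_{7} = 0  ⇒ sig = ⟨2 | 0⟩
  P = {1,6}:  v_{1} + v_{6} = v_{3}  ⇒ sig = ⟨2 | 1⟩
  P = {1,7}:  v_{1} + v_{7} = v_{6}  ⇒ sig = ⟨2 | 1⟩
  P = {2,3}:  v_{2} + v_{3} = v_{4}  ⇒ sig = ⟨2 | 1⟩
  P = {3,6}:  v_{3} + v_{6} = v_{2}  ⇒ sig = ⟨2 | 1⟩
  P = {3,8}:  v_{3} + v_{8} = v_{6}  ⇒ sig = ⟨2 | 1⟩
  P = {5,6}:  v_{5} + v_{6} = v_{1}  ⇒ sig = ⟨2 | 1⟩
  P = {6,8}:  v_{6} + v_{8} = v_{7}  ⇒ sig = ⟨2 | 1⟩
  P = {2,5}:  v_{2} + v_{5} = v_{1} + v_{3}  ⇒ sig = ⟨2 | 1 1⟩
  P = {4,8}:  v_{4} + v_{8} = v_{2} + v_{6}  ⇒ sig = ⟨2 | 1 1⟩
  P = {4,5}:  v_{4} + v_{5} = v_{1} + 2·v_{3}  ⇒ sig = ⟨2 | 1 2⟩
  P = {4,7}:  v_{4} + v_{7} = v_{2} + 2·v_{6}  ⇒ sig = ⟨2 | 1 2⟩
  P = {1,2}:  v_{1} + v_{2} = 2·v_{3}  ⇒ sig = ⟨2 | 2⟩
  P = {2,8}:  v_{2} + v_{8} = 2·v_{6}  ⇒ sig = ⟨2 | 2⟩
  P = {3,5}:  v_{3} + v_{5} = 2·v_{1}  ⇒ sig = ⟨2 | 2⟩
  P = {3,7}:  v_{3} + v_{7} = 2·v_{6}  ⇒ sig = ⟨2 | 2⟩
  P = {4,6}:  v_{4} + v_{6} = 2·v_{2}  ⇒ sig = ⟨2 | 2⟩
  P = {1,4}:  v_{1} + v_{4} = 3·v_{3}  ⇒ sig = ⟨2 | 3⟩
  P = {2,7}:  v_{2} + v_{7} = 3·v_{6}  ⇒ sig = ⟨2 | 3⟩

Hence PRS(X_Σ) =
[⟨2 | 0⟩, ⟨2 | 0⟩, ⟨2 | 1⟩, ⟨2 | 1⟩, ⟨2 | 1⟩, ⟨2 | 1⟩, ⟨2 | 1⟩, ⟨2 | 1⟩, ⟨2 | 1⟩, ⟨2 | 1 1⟩, ⟨2 | 1 1⟩, ⟨2 | 1 2⟩, ⟨2 | 1 2⟩, ⟨2 | 2⟩, ⟨2 | 2⟩, ⟨2 | 2⟩, ⟨2 | 2⟩, ⟨2 | 2⟩, ⟨2 | 3⟩, ⟨2 | 3⟩]


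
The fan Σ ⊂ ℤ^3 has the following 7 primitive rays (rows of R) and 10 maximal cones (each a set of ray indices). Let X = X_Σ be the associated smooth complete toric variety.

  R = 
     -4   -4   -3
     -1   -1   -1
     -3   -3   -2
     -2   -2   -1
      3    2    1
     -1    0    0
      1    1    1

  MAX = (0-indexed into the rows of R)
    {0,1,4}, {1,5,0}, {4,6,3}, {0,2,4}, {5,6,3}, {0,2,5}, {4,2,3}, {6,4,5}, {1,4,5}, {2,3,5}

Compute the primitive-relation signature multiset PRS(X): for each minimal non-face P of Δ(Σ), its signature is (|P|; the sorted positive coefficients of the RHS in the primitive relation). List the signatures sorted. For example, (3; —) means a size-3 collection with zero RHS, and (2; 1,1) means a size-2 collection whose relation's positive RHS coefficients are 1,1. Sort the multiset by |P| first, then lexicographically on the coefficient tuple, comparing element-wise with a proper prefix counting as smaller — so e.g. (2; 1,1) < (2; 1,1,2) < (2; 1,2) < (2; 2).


9 minimal non-faces of Δ(Σ) (on 7 rays):

  • {1,6}:  v_{1} + v_{6} = 0  ⇒ sig = (2; —)
  • {0,6}:  v_{0} + v_{6} = v_{2}  ⇒ sig = (2; 1)
  • {1,2}:  v_{1} + v_{2} = v_{0}  ⇒ sig = (2; 1)
  • {1,3}:  v_{1} + v_{3} = v_{2}  ⇒ sig = (2; 1)
  • {2,6}:  v_{2} + v_{6} = v_{3}  ⇒ sig = (2; 1)
  • {0,3}:  v_{0} + v_{3} = 2·v_{2}  ⇒ sig = (2; 2)
  • {3,4,5}:  v_{3} + v_{4} + v_{5} = 0  ⇒ sig = (3; —)
  • {2,4,5}:  v_{2} + v_{4} + v_{5} = v_{1}  ⇒ sig = (3; 1)
  • {0,4,5}:  v_{0} + v_{4} + v_{5} = 2·v_{1}  ⇒ sig = (3; 2)

so the primitive-relation signature multiset is
{ (2; —),  (2; 1) ×4,  (2; 2),  (3; —),  (3; 1),  (3; 2) }


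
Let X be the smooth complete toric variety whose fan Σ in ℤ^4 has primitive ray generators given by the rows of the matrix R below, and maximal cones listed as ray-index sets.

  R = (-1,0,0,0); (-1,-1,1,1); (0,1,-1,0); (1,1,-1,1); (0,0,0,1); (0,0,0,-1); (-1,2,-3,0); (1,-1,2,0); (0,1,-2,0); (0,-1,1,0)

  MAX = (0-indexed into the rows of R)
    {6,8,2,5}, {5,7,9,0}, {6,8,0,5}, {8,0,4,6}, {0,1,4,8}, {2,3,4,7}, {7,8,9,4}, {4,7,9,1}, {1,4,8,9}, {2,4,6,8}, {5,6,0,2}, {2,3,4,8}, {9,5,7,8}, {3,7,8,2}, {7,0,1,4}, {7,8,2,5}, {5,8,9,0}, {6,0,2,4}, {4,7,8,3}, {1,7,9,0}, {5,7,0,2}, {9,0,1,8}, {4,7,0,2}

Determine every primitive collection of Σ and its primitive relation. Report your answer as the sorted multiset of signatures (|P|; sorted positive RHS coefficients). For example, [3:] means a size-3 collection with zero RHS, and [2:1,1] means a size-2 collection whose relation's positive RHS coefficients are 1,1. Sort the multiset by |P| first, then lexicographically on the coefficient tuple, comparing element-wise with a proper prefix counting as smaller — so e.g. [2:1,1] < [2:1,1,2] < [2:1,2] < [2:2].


|primitive collections| = 17. Relations:

  P = {2,9}:  v_{2} + v_{9} = 0 ; sig = [2:]
  P = {4,5}:  v_{4} + v_{5} = 0 ; sig = [2:]
  P = {6,7}:  v_{6} + v_{7} = v_{2} ; sig = [2:1]
  P = {0,3}:  v_{0} + v_{3} = v_{2} + v_{4} ; sig = [2:1,1]
  P = {1,2}:  v_{1} + v_{2} = v_{0} + v_{4} ; sig = [2:1,1]
  P = {1,5}:  v_{1} + v_{5} = v_{0} + v_{9} ; sig = [2:1,1]
  P = {6,9}:  v_{6} + v_{9} = v_{0} + v_{8} ; sig = [2:1,1]
  P = {3,5}:  v_{3} + v_{5} = v_{2} + v_{7} + v_{8} ; sig = [2:1,1,1]
  P = {3,9}:  v_{3} + v_{9} = v_{4} + v_{7} + v_{8} ; sig = [2:1,1,1]
  P = {1,6}:  v_{1} + v_{6} = 2·v_{0} + v_{4} + v_{8} ; sig = [2:1,1,2]
  P = {3,6}:  v_{3} + v_{6} = 2·v_{2} + v_{4} + v_{8} ; sig = [2:1,1,2]
  P = {1,3}:  v_{1} + v_{3} = 2·v_{4} ; sig = [2:2]
  P = {0,7,8}:  v_{0} + v_{7} + v_{8} = 0 ; sig = [3:]
  P = {0,2,8}:  v_{0} + v_{2} + v_{8} = v_{6} ; sig = [3:1]
  P = {0,4,9}:  v_{0} + v_{4} + v_{9} = v_{1} ; sig = [3:1]
  P = {1,7,8}:  v_{1} + v_{7} + v_{8} = v_{4} + v_{9} ; sig = [3:1,1]
  P = {2,4,7,8}:  v_{2} + v_{4} + v_{7} + v_{8} = v_{3} ; sig = [4:1]

Signatures (|P|; sorted positive RHS coefficients), sorted:
    |P|=2: 12 collections, coeffs (), (), (1), (1,1), (1,1), (1,1), (1,1), (1,1,1), (1,1,1), (1,1,2), (1,1,2), (2)
    |P|=3: 4 collections, coeffs (), (1), (1), (1,1)
    |P|=4: 1 collection, coeffs (1)


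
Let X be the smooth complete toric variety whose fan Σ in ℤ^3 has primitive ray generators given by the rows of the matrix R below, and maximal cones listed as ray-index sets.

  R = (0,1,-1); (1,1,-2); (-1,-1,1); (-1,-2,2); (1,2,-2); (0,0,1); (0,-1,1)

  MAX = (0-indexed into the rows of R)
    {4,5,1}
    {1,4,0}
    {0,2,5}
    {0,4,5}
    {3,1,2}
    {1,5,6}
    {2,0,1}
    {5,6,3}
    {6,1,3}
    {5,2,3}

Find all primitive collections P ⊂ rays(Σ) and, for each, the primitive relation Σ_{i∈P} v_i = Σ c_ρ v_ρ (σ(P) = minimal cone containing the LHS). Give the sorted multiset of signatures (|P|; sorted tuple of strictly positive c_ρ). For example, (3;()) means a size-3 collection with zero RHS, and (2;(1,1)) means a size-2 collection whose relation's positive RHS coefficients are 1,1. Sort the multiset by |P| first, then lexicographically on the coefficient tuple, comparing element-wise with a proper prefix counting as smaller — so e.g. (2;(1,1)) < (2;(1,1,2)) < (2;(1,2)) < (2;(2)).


Primitive collections (9):

  P = {0,6}:  v_{0} + v_{6} = 0 ; sig = (2;())
  P = {3,4}:  v_{3} + v_{4} = 0 ; sig = (2;())
  P = {0,3}:  v_{0} + v_{3} = v_{2} ; sig = (2;(1))
  P = {2,4}:  v_{2} + v_{4} = v_{0} ; sig = (2;(1))
  P = {2,6}:  v_{2} + v_{6} = v_{3} ; sig = (2;(1))
  P = {4,6}:  v_{4} + v_{6} = v_{1} + v_{5} ; sig = (2;(1,1))
  P = {1,2,5}:  v_{1} + v_{2} + v_{5} = 0 ; sig = (3;())
  P = {0,1,5}:  v_{0} + v_{1} + v_{5} = v_{4} ; sig = (3;(1))
  P = {1,3,5}:  v_{1} + v_{3} + v_{5} = v_{6} ; sig = (3;(1))

so the primitive-relation signature multiset is
    |P|=2: 6 collections, coeffs (), (), (1), (1), (1), (1,1)
    |P|=3: 3 collections, coeffs (), (1), (1)


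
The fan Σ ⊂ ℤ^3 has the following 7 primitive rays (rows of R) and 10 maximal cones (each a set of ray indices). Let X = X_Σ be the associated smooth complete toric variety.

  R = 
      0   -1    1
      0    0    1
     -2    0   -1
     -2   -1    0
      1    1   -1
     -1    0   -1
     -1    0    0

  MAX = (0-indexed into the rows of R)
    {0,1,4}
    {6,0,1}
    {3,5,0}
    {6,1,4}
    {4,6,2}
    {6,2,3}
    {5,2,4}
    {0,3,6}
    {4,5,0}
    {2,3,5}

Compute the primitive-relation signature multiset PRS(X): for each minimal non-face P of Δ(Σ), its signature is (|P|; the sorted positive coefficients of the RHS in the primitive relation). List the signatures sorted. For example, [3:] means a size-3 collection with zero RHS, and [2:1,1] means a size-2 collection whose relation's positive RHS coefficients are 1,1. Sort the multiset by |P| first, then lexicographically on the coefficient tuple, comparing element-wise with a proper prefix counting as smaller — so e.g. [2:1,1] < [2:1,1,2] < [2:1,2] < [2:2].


Σ has 7 primitive collections:

  • {0,2}:  v_{0} + v_{2} = v_{3}  so sig = [2:1]
  • {1,5}:  v_{1} + v_{5} = v_{6}  so sig = [2:1]
  • {3,4}:  v_{3} + v_{4} = v_{5}  so sig = [2:1]
  • {5,6}:  v_{5} + v_{6} = v_{2}  so sig = [2:1]
  • {1,3}:  v_{1} + v_{3} = v_{0} + 2·v_{6}  so sig = [2:1,2]
  • {1,2}:  v_{1} + v_{2} = 2·v_{6}  so sig = [2:2]
  • {0,4,6}:  v_{0} + v_{4} + v_{6} = 0  so sig = [3:]

Sorted signature multiset PRS(X):
[[2:1], [2:1], [2:1], [2:1], [2:1,2], [2:2], [3:]]


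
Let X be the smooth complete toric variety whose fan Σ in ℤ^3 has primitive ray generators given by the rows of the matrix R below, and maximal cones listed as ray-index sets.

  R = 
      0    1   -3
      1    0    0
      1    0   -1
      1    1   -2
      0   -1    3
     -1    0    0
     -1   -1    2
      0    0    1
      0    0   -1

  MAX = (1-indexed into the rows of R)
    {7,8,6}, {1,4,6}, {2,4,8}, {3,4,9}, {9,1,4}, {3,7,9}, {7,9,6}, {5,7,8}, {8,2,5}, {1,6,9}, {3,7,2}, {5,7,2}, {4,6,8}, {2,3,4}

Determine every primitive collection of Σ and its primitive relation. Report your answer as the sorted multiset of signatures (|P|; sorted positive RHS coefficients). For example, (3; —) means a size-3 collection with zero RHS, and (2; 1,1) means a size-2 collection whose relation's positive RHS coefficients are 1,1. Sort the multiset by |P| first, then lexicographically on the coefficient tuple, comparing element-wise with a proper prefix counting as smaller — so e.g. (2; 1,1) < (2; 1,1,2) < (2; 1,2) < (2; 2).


Primitive collections (17):

  P = {1,5}:  v_{1} + v_{5} = 0  so sig = (2; —)
  P = {2,6}:  v_{2} + v_{6} = 0  so sig = (2; —)
  P = {4,7}:  v_{4} + v_{7} = 0  so sig = (2; —)
  P = {8,9}:  v_{8} + v_{9} = 0  so sig = (2; —)
  P = {2,9}:  v_{2} + v_{9} = v_{3}  so sig = (2; 1)
  P = {3,6}:  v_{3} + v_{6} = v_{9}  so sig = (2; 1)
  P = {3,8}:  v_{3} + v_{8} = v_{2}  so sig = (2; 1)
  P = {1,2}:  v_{1} + v_{2} = v_{4} + v_{9}  so sig = (2; 1,1)
  P = {1,7}:  v_{1} + v_{7} = v_{6} + v_{9}  so sig = (2; 1,1)
  P = {1,8}:  v_{1} + v_{8} = v_{4} + v_{6}  so sig = (2; 1,1)
  P = {4,5}:  v_{4} + v_{5} = v_{2} + v_{8}  so sig = (2; 1,1)
  P = {5,6}:  v_{5} + v_{6} = v_{7} + v_{8}  so sig = (2; 1,1)
  P = {5,9}:  v_{5} + v_{9} = v_{2} + v_{7}  so sig = (2; 1,1)
  P = {1,3}:  v_{1} + v_{3} = v_{4} + 2·v_{9}  so sig = (2; 1,2)
  P = {3,5}:  v_{3} + v_{5} = 2·v_{2} + v_{7}  so sig = (2; 1,2)
  P = {2,7,8}:  v_{2} + v_{7} + v_{8} = v_{5}  so sig = (3; 1)
  P = {4,6,9}:  v_{4} + v_{6} + v_{9} = v_{1}  so sig = (3; 1)

Signatures (|P|; sorted positive RHS coefficients), sorted:
    (2; —)
    (2; —)
    (2; —)
    (2; —)
    (2; 1)
    (2; 1)
    (2; 1)
    (2; 1,1)
    (2; 1,1)
    (2; 1,1)
    (2; 1,1)
    (2; 1,1)
    (2; 1,1)
    (2; 1,2)
    (2; 1,2)
    (3; 1)
    (3; 1)


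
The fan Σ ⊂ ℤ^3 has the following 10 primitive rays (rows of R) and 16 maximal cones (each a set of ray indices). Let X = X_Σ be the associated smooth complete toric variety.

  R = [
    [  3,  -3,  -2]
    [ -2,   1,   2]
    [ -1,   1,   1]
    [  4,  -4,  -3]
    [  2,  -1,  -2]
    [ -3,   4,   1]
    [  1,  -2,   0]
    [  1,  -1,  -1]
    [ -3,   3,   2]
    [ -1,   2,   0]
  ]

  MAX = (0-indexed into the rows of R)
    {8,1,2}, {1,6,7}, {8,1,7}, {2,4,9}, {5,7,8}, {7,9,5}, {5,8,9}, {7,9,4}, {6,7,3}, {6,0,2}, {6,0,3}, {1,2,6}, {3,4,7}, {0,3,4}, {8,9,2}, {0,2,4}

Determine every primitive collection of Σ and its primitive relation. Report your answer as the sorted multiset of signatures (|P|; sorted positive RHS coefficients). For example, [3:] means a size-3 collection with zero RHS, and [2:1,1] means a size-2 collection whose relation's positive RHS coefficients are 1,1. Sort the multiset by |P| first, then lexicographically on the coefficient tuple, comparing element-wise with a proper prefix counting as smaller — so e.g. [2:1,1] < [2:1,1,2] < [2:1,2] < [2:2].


22 collections generate NE(X_Σ); each relation:

  • {0,8}:  v_{0} + v_{8} = 0  so sig = [2:]
  • {1,4}:  v_{1} + v_{4} = 0  so sig = [2:]
  • {2,7}:  v_{2} + v_{7} = 0  so sig = [2:]
  • {6,9}:  v_{6} + v_{9} = 0  so sig = [2:]
  • {0,1}:  v_{0} + v_{1} = v_{6}  so sig = [2:1]
  • {0,7}:  v_{0} + v_{7} = v_{3}  so sig = [2:1]
  • {0,9}:  v_{0} + v_{9} = v_{4}  so sig = [2:1]
  • {1,9}:  v_{1} + v_{9} = v_{8}  so sig = [2:1]
  • {2,3}:  v_{2} + v_{3} = v_{0}  so sig = [2:1]
  • {3,8}:  v_{3} + v_{8} = v_{7}  so sig = [2:1]
  • {4,6}:  v_{4} + v_{6} = v_{0}  so sig = [2:1]
  • {4,8}:  v_{4} + v_{8} = v_{9}  so sig = [2:1]
  • {6,8}:  v_{6} + v_{8} = v_{1}  so sig = [2:1]
  • {0,5}:  v_{0} + v_{5} = v_{7} + v_{9}  so sig = [2:1,1]
  • {1,3}:  v_{1} + v_{3} = v_{6} + v_{7}  so sig = [2:1,1]
  • {2,5}:  v_{2} + v_{5} = v_{8} + v_{9}  so sig = [2:1,1]
  • {3,9}:  v_{3} + v_{9} = v_{4} + v_{7}  so sig = [2:1,1]
  • {5,6}:  v_{5} + v_{6} = v_{7} + v_{8}  so sig = [2:1,1]
  • {1,5}:  v_{1} + v_{5} = v_{7} + 2·v_{8}  so sig = [2:1,2]
  • {3,5}:  v_{3} + v_{5} = 2·v_{7} + v_{9}  so sig = [2:1,2]
  • {4,5}:  v_{4} + v_{5} = v_{7} + 2·v_{9}  so sig = [2:1,2]
  • {7,8,9}:  v_{7} + v_{8} + v_{9} = v_{5}  so sig = [3:1]

so the primitive-relation signature multiset is
[[2:], [2:], [2:], [2:], [2:1], [2:1], [2:1], [2:1], [2:1], [2:1], [2:1], [2:1], [2:1], [2:1,1], [2:1,1], [2:1,1], [2:1,1], [2:1,1], [2:1,2], [2:1,2], [2:1,2], [3:1]]


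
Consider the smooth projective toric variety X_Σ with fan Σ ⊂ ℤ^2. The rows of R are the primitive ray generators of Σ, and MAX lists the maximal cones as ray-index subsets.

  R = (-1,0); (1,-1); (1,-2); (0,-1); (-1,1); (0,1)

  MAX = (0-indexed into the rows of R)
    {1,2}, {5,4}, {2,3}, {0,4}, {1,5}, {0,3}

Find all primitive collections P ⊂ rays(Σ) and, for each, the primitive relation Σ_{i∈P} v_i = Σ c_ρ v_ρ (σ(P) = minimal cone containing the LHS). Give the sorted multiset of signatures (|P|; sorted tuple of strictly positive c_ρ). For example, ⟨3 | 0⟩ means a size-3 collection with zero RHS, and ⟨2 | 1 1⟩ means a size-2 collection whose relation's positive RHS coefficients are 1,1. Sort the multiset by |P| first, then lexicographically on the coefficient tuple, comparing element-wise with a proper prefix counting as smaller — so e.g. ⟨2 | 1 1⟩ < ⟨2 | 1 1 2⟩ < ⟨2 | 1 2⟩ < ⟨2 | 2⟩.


9 minimal non-faces of Δ(Σ) (on 6 rays):

  • {1,4}:  v_{1} + v_{4} = 0 — sig = ⟨2 | 0⟩
  • {3,5}:  v_{3} + v_{5} = 0 — sig = ⟨2 | 0⟩
  • {0,1}:  v_{0} + v_{1} = v_{3} — sig = ⟨2 | 1⟩
  • {0,5}:  v_{0} + v_{5} = v_{4} — sig = ⟨2 | 1⟩
  • {1,3}:  v_{1} + v_{3} = v_{2} — sig = ⟨2 | 1⟩
  • {2,4}:  v_{2} + v_{4} = v_{3} — sig = ⟨2 | 1⟩
  • {2,5}:  v_{2} + v_{5} = v_{1} — sig = ⟨2 | 1⟩
  • {3,4}:  v_{3} + v_{4} = v_{0} — sig = ⟨2 | 1⟩
  • {0,2}:  v_{0} + v_{2} = 2·v_{3} — sig = ⟨2 | 2⟩

Hence PRS(X_Σ) =
    |P|=2: 9 collections, coeffs (), (), (1), (1), (1), (1), (1), (1), (2)


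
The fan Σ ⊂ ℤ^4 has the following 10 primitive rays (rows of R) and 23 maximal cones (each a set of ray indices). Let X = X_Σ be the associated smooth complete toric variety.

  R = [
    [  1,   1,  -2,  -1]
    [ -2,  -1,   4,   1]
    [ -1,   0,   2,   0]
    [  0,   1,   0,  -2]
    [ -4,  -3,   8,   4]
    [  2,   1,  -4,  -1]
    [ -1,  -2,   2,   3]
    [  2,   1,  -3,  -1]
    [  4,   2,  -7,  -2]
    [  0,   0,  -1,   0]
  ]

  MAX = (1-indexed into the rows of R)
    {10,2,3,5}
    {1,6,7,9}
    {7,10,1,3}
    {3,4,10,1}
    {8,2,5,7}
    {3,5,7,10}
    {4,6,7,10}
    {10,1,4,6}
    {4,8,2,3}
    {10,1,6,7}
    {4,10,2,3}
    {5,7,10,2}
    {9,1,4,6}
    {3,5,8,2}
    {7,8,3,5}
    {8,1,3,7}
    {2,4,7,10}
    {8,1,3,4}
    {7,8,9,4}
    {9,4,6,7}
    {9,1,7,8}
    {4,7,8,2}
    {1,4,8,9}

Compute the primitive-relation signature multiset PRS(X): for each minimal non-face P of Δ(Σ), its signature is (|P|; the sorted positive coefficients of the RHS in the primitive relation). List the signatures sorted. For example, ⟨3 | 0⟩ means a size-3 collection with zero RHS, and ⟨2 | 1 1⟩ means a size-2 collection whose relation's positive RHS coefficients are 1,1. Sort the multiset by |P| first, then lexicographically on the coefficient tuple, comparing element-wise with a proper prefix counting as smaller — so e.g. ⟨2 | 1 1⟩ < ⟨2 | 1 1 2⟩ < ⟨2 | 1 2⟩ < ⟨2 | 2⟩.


The 15 primitive collections of Σ (r=10, n=4):

  • {2,6}:  v_{2} + v_{6} = 0 ; sig = ⟨2 | 0⟩
  • {1,2}:  v_{1} + v_{2} = v_{3} ; sig = ⟨2 | 1⟩
  • {2,9}:  v_{2} + v_{9} = v_{8} ; sig = ⟨2 | 1⟩
  • {3,6}:  v_{3} + v_{6} = v_{1} ; sig = ⟨2 | 1⟩
  • {6,8}:  v_{6} + v_{8} = v_{9} ; sig = ⟨2 | 1⟩
  • {8,10}:  v_{8} + v_{10} = v_{6} ; sig = ⟨2 | 1⟩
  • {3,9}:  v_{3} + v_{9} = v_{1} + v_{8} ; sig = ⟨2 | 1 1⟩
  • {5,6}:  v_{5} + v_{6} = v_{3} + v_{7} ; sig = ⟨2 | 1 1⟩
  • {5,9}:  v_{5} + v_{9} = v_{3} + v_{7} + v_{8} ; sig = ⟨2 | 1 1 1⟩
  • {1,5}:  v_{1} + v_{5} = 2·v_{3} + v_{7} ; sig = ⟨2 | 1 2⟩
  • {4,5}:  v_{4} + v_{5} = 2·v_{2} ; sig = ⟨2 | 2⟩
  • {9,10}:  v_{9} + v_{10} = 2·v_{6} ; sig = ⟨2 | 2⟩
  • {1,4,7}:  v_{1} + v_{4} + v_{7} = 0 ; sig = ⟨3 | 0⟩
  • {2,3,7}:  v_{2} + v_{3} + v_{7} = v_{5} ; sig = ⟨3 | 1⟩
  • {3,4,7}:  v_{3} + v_{4} + v_{7} = v_{2} ; sig = ⟨3 | 1⟩

Hence PRS(X_Σ) =
{ ⟨2 | 0⟩,  ⟨2 | 1⟩ ×5,  ⟨2 | 1 1⟩ ×2,  ⟨2 | 1 1 1⟩,  ⟨2 | 1 2⟩,  ⟨2 | 2⟩ ×2,  ⟨3 | 0⟩,  ⟨3 | 1⟩ ×2 }
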